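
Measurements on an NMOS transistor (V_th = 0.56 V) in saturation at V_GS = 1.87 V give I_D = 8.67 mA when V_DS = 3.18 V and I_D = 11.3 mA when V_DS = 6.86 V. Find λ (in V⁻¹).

λ = 0.112 V⁻¹

With V_GS fixed, I_D ∝ (1 + λ V_DS) in saturation, so I_D2/I_D1 = (1 + λ V_DS2)/(1 + λ V_DS1).
11.3/8.67 = 1.303 = (1 + 6.86 λ)/(1 + 3.18 λ).
Solving: λ (I_D1 V_DS2 − I_D2 V_DS1) = I_D2 − I_D1, so λ = (11.3 − 8.67) / (8.67 × 6.86 − 11.3 × 3.18) = 2.63 / 23.5 = 0.112 V⁻¹.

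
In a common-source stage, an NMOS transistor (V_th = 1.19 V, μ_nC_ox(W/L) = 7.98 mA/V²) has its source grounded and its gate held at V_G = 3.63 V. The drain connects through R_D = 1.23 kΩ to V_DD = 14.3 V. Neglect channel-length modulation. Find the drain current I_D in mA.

V_GS = V_G = 3.63 V, so V_ov = 3.63 − 1.19 = 2.44 V.
Assume saturation: I_D = ½ k_n V_ov² = 0.5 × 7.98 × 2.44² = 23.8 mA, giving V_DS = V_DD − I_D R_D = 14.3 − 23.8 × 1.23 = -14.9 V.
But -14.9 V < V_ov = 2.44 V, so the device is actually in triode.
In triode I_D = k_n[V_ov V_DS − ½ V_DS²] and I_D = (V_DD − V_DS)/R_D. Equating: 4.91 V_DS² − 24.95 V_DS + 14.3 = 0, giving V_DS = 0.658 V (the root below V_ov).
I_D = (14.3 − 0.658) / 1.23 = 11.1 mA.

I_D = 11.1 mA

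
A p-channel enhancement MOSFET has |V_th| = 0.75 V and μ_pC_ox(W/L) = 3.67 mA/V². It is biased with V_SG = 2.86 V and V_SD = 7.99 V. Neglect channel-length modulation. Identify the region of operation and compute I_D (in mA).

Saturation; I_D = 8.17 mA

V_ov = V_SG − |V_th| = 2.86 − 0.75 = 2.11 V.
Since V_SD = 7.99 V ≥ V_ov = 2.11 V, the device is in saturation.
I_D = ½ k_p V_ov² = 0.5 × 3.67 × 2.11² = 8.17 mA.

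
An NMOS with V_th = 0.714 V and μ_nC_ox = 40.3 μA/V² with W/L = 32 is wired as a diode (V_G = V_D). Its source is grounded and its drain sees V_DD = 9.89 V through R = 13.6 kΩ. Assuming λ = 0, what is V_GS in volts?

V_GS = 1.68 V

With gate tied to drain, V_GS = V_DS ≥ V_GS − V_th, so the device is in saturation.
k_n = μ_nC_ox · (W/L) = 1.29 mA/V².
KCL at the drain: ½ k_n (V_GS − V_th)² = (V_DD − V_GS)/R.
Let x = V_GS − 0.714. Then 8.77 x² + x − 9.176 = 0, giving x = 0.967 V (positive root), so V_GS = 1.68 V.
I_D = (V_DD − V_GS)/R = (9.89 − 1.68) / 13.6 = 0.604 mA.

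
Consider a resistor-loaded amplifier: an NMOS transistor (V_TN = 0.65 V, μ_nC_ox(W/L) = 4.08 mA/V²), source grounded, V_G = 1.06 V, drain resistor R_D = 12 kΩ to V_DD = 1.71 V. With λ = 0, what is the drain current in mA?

V_GS = V_G = 1.06 V, so V_ov = 1.06 − 0.65 = 0.41 V.
Assume saturation: I_D = ½ k_n V_ov² = 0.5 × 4.08 × 0.41² = 0.343 mA, giving V_DS = V_DD − I_D R_D = 1.71 − 0.343 × 12 = -2.41 V.
But -2.41 V < V_ov = 0.41 V, so the device is actually in triode.
In triode I_D = k_n[V_ov V_DS − ½ V_DS²] and I_D = (V_DD − V_DS)/R_D. Equating: 24.5 V_DS² − 21.07 V_DS + 1.71 = 0, giving V_DS = 0.0907 V (the root below V_ov).
I_D = (1.71 − 0.0907) / 12 = 0.135 mA.

I_D = 0.135 mA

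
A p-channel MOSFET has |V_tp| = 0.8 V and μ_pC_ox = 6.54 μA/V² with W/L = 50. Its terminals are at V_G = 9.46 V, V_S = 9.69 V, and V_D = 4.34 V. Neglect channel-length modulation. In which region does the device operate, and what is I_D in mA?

V_SG = V_S − V_G = 9.69 − 9.46 = 0.23 V; V_SD = V_S − V_D = 9.69 − 4.34 = 5.35 V.
V_SG = 0.23 V < |V_tp| = 0.8 V, so the transistor is in cutoff.

Cutoff; I_D = 0 mA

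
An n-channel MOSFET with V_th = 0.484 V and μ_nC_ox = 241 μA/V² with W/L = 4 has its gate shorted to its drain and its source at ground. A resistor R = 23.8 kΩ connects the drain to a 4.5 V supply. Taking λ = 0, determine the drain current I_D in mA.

With gate tied to drain, V_GS = V_DS ≥ V_GS − V_th, so the device is in saturation.
k_n = μ_nC_ox · (W/L) = 0.964 mA/V².
KCL at the drain: ½ k_n (V_GS − V_th)² = (V_DD − V_GS)/R.
Let x = V_GS − 0.484. Then 11.5 x² + x − 4.016 = 0, giving x = 0.55 V (positive root), so V_GS = 1.03 V.
I_D = (V_DD − V_GS)/R = (4.5 − 1.03) / 23.8 = 0.146 mA.

I_D = 0.146 mA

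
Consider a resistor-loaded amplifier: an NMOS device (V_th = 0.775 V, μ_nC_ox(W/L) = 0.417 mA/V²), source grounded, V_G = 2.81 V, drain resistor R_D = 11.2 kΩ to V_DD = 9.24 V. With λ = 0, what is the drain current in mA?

I_D = 0.718 mA

V_GS = V_G = 2.81 V, so V_ov = 2.81 − 0.775 = 2.04 V.
Assume saturation: I_D = ½ k_n V_ov² = 0.5 × 0.417 × 2.04² = 0.863 mA, giving V_DS = V_DD − I_D R_D = 9.24 − 0.863 × 11.2 = -0.431 V.
But -0.431 V < V_ov = 2.04 V, so the device is actually in triode.
In triode I_D = k_n[V_ov V_DS − ½ V_DS²] and I_D = (V_DD − V_DS)/R_D. Equating: 2.34 V_DS² − 10.5 V_DS + 9.24 = 0, giving V_DS = 1.2 V (the root below V_ov).
I_D = (9.24 − 1.2) / 11.2 = 0.718 mA.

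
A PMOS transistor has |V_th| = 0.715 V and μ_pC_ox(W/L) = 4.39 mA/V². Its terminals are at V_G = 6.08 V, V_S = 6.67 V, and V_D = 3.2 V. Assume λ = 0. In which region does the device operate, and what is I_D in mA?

Cutoff; I_D = 0 mA

V_SG = V_S − V_G = 6.67 − 6.08 = 0.59 V; V_SD = V_S − V_D = 6.67 − 3.2 = 3.47 V.
V_SG = 0.59 V < |V_th| = 0.715 V, so the transistor is in cutoff.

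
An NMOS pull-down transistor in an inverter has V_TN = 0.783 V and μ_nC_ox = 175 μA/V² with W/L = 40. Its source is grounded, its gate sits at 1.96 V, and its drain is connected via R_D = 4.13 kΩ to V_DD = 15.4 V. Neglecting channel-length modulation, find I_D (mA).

V_GS = V_G = 1.96 V, so V_ov = 1.96 − 0.783 = 1.18 V.
k_n = μ_nC_ox · (W/L) = 7 mA/V².
Assume saturation: I_D = ½ k_n V_ov² = 0.5 × 7 × 1.18² = 4.85 mA, giving V_DS = V_DD − I_D R_D = 15.4 − 4.85 × 4.13 = -4.62 V.
But -4.62 V < V_ov = 1.18 V, so the device is actually in triode.
In triode I_D = k_n[V_ov V_DS − ½ V_DS²] and I_D = (V_DD − V_DS)/R_D. Equating: 14.5 V_DS² − 35.03 V_DS + 15.4 = 0, giving V_DS = 0.577 V (the root below V_ov).
I_D = (15.4 − 0.577) / 4.13 = 3.59 mA.

I_D = 3.59 mA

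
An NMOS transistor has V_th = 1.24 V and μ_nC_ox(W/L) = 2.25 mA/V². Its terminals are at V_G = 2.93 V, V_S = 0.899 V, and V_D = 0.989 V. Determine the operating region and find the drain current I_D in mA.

Triode; I_D = 0.151 mA

V_GS = V_G − V_S = 2.93 − 0.899 = 2.03 V; V_DS = V_D − V_S = 0.989 − 0.899 = 0.09 V.
V_ov = V_GS − V_th = 2.03 − 1.24 = 0.791 V.
Since V_DS = 0.09 V < V_ov = 0.791 V, the device is in the triode region.
I_D = k_n [V_ov · V_DS − ½ V_DS²] = 2.25 × [0.791 × 0.09 − 0.5 × 0.09²] = 0.151 mA.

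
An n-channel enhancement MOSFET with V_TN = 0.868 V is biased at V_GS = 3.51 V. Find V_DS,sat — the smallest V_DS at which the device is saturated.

V_DS,sat = 2.64 V

The boundary between triode and saturation is V_DS = V_GS − V_TN = V_ov.
V_ov = 3.51 − 0.868 = 2.64 V.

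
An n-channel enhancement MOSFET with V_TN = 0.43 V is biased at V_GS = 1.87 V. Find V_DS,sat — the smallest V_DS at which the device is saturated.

V_DS,sat = 1.44 V

The boundary between triode and saturation is V_DS = V_GS − V_TN = V_ov.
V_ov = 1.87 − 0.43 = 1.44 V.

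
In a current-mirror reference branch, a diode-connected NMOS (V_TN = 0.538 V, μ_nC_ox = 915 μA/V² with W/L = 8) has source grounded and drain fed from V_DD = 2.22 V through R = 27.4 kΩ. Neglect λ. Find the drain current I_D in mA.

I_D = 0.0568 mA

With gate tied to drain, V_GS = V_DS ≥ V_GS − V_TN, so the device is in saturation.
k_n = μ_nC_ox · (W/L) = 7.32 mA/V².
KCL at the drain: ½ k_n (V_GS − V_TN)² = (V_DD − V_GS)/R.
Let x = V_GS − 0.538. Then 100 x² + x − 1.682 = 0, giving x = 0.125 V (positive root), so V_GS = 0.663 V.
I_D = (V_DD − V_GS)/R = (2.22 − 0.663) / 27.4 = 0.0568 mA.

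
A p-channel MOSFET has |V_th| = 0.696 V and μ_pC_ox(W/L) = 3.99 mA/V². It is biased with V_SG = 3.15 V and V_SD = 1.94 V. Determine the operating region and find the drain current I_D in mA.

Triode; I_D = 11.5 mA

V_ov = V_SG − |V_th| = 3.15 − 0.696 = 2.45 V.
Since V_SD = 1.94 V < V_ov = 2.45 V, the device is in the triode region.
I_D = k_p [V_ov · V_SD − ½ V_SD²] = 3.99 × [2.45 × 1.94 − 0.5 × 1.94²] = 11.5 mA.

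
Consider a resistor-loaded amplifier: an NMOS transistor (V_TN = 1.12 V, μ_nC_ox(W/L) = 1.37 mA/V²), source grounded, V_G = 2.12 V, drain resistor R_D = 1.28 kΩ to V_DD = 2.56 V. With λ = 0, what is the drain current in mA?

V_GS = V_G = 2.12 V, so V_ov = 2.12 − 1.12 = 1 V.
Assume saturation: I_D = ½ k_n V_ov² = 0.5 × 1.37 × 1² = 0.685 mA, giving V_DS = V_DD − I_D R_D = 2.56 − 0.685 × 1.28 = 1.68 V.
V_DS = 1.68 V ≥ V_ov = 1 V, confirming saturation.

I_D = 0.685 mA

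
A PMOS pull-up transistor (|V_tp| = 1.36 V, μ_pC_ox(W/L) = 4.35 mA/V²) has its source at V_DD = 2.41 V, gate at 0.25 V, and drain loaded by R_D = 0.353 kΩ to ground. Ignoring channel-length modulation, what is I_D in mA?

I_D = 1.39 mA

V_SG = V_DD − V_G = 2.41 − 0.25 = 2.16 V, so V_ov = 2.16 − 1.36 = 0.8 V.
Assume saturation: I_D = ½ k_p V_ov² = 0.5 × 4.35 × 0.8² = 1.39 mA, giving V_SD = V_DD − I_D R_D = 2.41 − 1.39 × 0.353 = 1.92 V.
V_SD = 1.92 V ≥ V_ov = 0.8 V, confirming saturation.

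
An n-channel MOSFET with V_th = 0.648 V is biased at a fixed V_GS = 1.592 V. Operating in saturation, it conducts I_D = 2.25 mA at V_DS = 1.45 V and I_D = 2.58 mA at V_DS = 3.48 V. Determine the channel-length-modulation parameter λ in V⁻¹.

With V_GS fixed, I_D ∝ (1 + λ V_DS) in saturation, so I_D2/I_D1 = (1 + λ V_DS2)/(1 + λ V_DS1).
2.58/2.25 = 1.147 = (1 + 3.48 λ)/(1 + 1.45 λ).
Solving: λ (I_D1 V_DS2 − I_D2 V_DS1) = I_D2 − I_D1, so λ = (2.58 − 2.25) / (2.25 × 3.48 − 2.58 × 1.45) = 0.33 / 4.09 = 0.0807 V⁻¹.

λ = 0.0807 V⁻¹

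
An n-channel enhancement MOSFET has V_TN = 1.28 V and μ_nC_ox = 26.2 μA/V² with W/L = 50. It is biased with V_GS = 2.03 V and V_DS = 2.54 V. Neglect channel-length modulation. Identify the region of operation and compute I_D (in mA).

Saturation; I_D = 0.368 mA

k_n = μ_nC_ox · (W/L) = 1.31 mA/V².
V_ov = V_GS − V_TN = 2.03 − 1.28 = 0.75 V.
Since V_DS = 2.54 V ≥ V_ov = 0.75 V, the device is in saturation.
I_D = ½ k_n V_ov² = 0.5 × 1.31 × 0.75² = 0.368 mA.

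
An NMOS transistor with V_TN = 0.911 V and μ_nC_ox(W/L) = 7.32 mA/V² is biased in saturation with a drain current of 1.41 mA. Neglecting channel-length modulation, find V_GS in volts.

V_GS = 1.53 V

In saturation I_D = ½ k_n (V_GS − V_TN)², so V_GS − V_TN = √(2 I_D / k_n) = √(2 × 1.41 / 7.32) = 0.621 V.
V_GS = 0.911 + 0.621 = 1.53 V.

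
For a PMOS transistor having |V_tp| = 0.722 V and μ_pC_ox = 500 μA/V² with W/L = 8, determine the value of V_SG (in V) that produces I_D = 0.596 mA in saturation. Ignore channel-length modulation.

k_p = μ_pC_ox · (W/L) = 4 mA/V².
In saturation I_D = ½ k_p (V_SG − |V_tp|)², so V_SG − |V_tp| = √(2 I_D / k_p) = √(2 × 0.596 / 4) = 0.546 V.
V_SG = 0.722 + 0.546 = 1.27 V.

V_SG = 1.27 V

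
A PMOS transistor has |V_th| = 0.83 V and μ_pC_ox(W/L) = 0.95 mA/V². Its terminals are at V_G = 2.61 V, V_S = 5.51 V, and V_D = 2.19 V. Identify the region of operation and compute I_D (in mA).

Saturation; I_D = 2.04 mA

V_SG = V_S − V_G = 5.51 − 2.61 = 2.9 V; V_SD = V_S − V_D = 5.51 − 2.19 = 3.32 V.
V_ov = V_SG − |V_th| = 2.9 − 0.83 = 2.07 V.
Since V_SD = 3.32 V ≥ V_ov = 2.07 V, the device is in saturation.
I_D = ½ k_p V_ov² = 0.5 × 0.95 × 2.07² = 2.04 mA.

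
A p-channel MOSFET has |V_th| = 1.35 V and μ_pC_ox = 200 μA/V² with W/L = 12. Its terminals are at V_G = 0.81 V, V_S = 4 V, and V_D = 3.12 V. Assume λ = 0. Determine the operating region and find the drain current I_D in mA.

V_SG = V_S − V_G = 4 − 0.81 = 3.19 V; V_SD = V_S − V_D = 4 − 3.12 = 0.88 V.
k_p = μ_pC_ox · (W/L) = 2.4 mA/V².
V_ov = V_SG − |V_th| = 3.19 − 1.35 = 1.84 V.
Since V_SD = 0.88 V < V_ov = 1.84 V, the device is in the triode region.
I_D = k_p [V_ov · V_SD − ½ V_SD²] = 2.4 × [1.84 × 0.88 − 0.5 × 0.88²] = 2.96 mA.

Triode; I_D = 2.96 mA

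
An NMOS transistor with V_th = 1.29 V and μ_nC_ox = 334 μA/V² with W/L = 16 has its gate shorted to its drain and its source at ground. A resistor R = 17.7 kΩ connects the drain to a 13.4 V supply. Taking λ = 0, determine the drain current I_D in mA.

I_D = 0.656 mA

With gate tied to drain, V_GS = V_DS ≥ V_GS − V_th, so the device is in saturation.
k_n = μ_nC_ox · (W/L) = 5.344 mA/V².
KCL at the drain: ½ k_n (V_GS − V_th)² = (V_DD − V_GS)/R.
Let x = V_GS − 1.29. Then 47.3 x² + x − 12.11 = 0, giving x = 0.496 V (positive root), so V_GS = 1.79 V.
I_D = (V_DD − V_GS)/R = (13.4 − 1.79) / 17.7 = 0.656 mA.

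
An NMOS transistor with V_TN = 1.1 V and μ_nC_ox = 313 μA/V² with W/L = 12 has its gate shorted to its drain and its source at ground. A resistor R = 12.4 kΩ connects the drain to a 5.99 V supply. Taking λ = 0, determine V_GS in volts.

With gate tied to drain, V_GS = V_DS ≥ V_GS − V_TN, so the device is in saturation.
k_n = μ_nC_ox · (W/L) = 3.756 mA/V².
KCL at the drain: ½ k_n (V_GS − V_TN)² = (V_DD − V_GS)/R.
Let x = V_GS − 1.1. Then 23.3 x² + x − 4.89 = 0, giving x = 0.437 V (positive root), so V_GS = 1.54 V.
I_D = (V_DD − V_GS)/R = (5.99 − 1.54) / 12.4 = 0.359 mA.

V_GS = 1.54 V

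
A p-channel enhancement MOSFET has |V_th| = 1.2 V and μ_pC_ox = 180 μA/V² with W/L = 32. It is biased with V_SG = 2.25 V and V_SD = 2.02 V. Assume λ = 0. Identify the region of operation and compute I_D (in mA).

k_p = μ_pC_ox · (W/L) = 5.76 mA/V².
V_ov = V_SG − |V_th| = 2.25 − 1.2 = 1.05 V.
Since V_SD = 2.02 V ≥ V_ov = 1.05 V, the device is in saturation.
I_D = ½ k_p V_ov² = 0.5 × 5.76 × 1.05² = 3.18 mA.

Saturation; I_D = 3.18 mA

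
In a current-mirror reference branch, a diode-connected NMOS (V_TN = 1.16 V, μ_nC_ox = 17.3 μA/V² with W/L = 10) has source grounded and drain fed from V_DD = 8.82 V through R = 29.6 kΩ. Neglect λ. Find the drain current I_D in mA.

With gate tied to drain, V_GS = V_DS ≥ V_GS − V_TN, so the device is in saturation.
k_n = μ_nC_ox · (W/L) = 0.173 mA/V².
KCL at the drain: ½ k_n (V_GS − V_TN)² = (V_DD − V_GS)/R.
Let x = V_GS − 1.16. Then 2.56 x² + x − 7.66 = 0, giving x = 1.55 V (positive root), so V_GS = 2.71 V.
I_D = (V_DD − V_GS)/R = (8.82 − 2.71) / 29.6 = 0.207 mA.

I_D = 0.207 mA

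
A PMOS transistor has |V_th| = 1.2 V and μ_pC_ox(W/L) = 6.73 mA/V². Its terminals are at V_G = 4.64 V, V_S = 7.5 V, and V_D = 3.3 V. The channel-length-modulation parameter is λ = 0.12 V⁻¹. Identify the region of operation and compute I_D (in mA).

Saturation; I_D = 13.9 mA

V_SG = V_S − V_G = 7.5 − 4.64 = 2.86 V; V_SD = V_S − V_D = 7.5 − 3.3 = 4.2 V.
V_ov = V_SG − |V_th| = 2.86 − 1.2 = 1.66 V.
Since V_SD = 4.2 V ≥ V_ov = 1.66 V, the device is in saturation.
I_D = ½ k_p V_ov² (1 + λ V_SD) = 0.5 × 6.73 × 1.66² × (1 + 0.12 × 4.2) = 13.9 mA.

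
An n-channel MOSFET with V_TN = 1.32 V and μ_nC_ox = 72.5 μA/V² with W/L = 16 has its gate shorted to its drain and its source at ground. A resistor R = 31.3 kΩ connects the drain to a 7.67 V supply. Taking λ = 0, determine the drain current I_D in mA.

I_D = 0.185 mA

With gate tied to drain, V_GS = V_DS ≥ V_GS − V_TN, so the device is in saturation.
k_n = μ_nC_ox · (W/L) = 1.16 mA/V².
KCL at the drain: ½ k_n (V_GS − V_TN)² = (V_DD − V_GS)/R.
Let x = V_GS − 1.32. Then 18.2 x² + x − 6.35 = 0, giving x = 0.565 V (positive root), so V_GS = 1.88 V.
I_D = (V_DD − V_GS)/R = (7.67 − 1.88) / 31.3 = 0.185 mA.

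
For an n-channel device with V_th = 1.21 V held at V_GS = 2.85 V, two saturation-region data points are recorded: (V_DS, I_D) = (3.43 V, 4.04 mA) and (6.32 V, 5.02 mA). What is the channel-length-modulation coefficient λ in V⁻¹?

With V_GS fixed, I_D ∝ (1 + λ V_DS) in saturation, so I_D2/I_D1 = (1 + λ V_DS2)/(1 + λ V_DS1).
5.02/4.04 = 1.243 = (1 + 6.32 λ)/(1 + 3.43 λ).
Solving: λ (I_D1 V_DS2 − I_D2 V_DS1) = I_D2 − I_D1, so λ = (5.02 − 4.04) / (4.04 × 6.32 − 5.02 × 3.43) = 0.98 / 8.31 = 0.118 V⁻¹.

λ = 0.118 V⁻¹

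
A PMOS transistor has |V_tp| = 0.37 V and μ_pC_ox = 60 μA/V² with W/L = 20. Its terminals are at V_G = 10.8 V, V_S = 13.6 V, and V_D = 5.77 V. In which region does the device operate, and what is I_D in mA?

V_SG = V_S − V_G = 13.6 − 10.8 = 2.8 V; V_SD = V_S − V_D = 13.6 − 5.77 = 7.83 V.
k_p = μ_pC_ox · (W/L) = 1.2 mA/V².
V_ov = V_SG − |V_tp| = 2.8 − 0.37 = 2.43 V.
Since V_SD = 7.83 V ≥ V_ov = 2.43 V, the device is in saturation.
I_D = ½ k_p V_ov² = 0.5 × 1.2 × 2.43² = 3.54 mA.

Saturation; I_D = 3.54 mA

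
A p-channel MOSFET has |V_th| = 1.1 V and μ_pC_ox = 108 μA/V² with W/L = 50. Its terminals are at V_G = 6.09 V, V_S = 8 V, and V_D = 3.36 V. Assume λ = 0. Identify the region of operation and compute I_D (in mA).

V_SG = V_S − V_G = 8 − 6.09 = 1.91 V; V_SD = V_S − V_D = 8 − 3.36 = 4.64 V.
k_p = μ_pC_ox · (W/L) = 5.4 mA/V².
V_ov = V_SG − |V_th| = 1.91 − 1.1 = 0.81 V.
Since V_SD = 4.64 V ≥ V_ov = 0.81 V, the device is in saturation.
I_D = ½ k_p V_ov² = 0.5 × 5.4 × 0.81² = 1.77 mA.

Saturation; I_D = 1.77 mA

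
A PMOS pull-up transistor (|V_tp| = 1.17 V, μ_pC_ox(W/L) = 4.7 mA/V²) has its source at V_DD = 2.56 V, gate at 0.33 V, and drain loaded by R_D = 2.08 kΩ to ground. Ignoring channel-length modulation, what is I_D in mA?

I_D = 1.11 mA

V_SG = V_DD − V_G = 2.56 − 0.33 = 2.23 V, so V_ov = 2.23 − 1.17 = 1.06 V.
Assume saturation: I_D = ½ k_p V_ov² = 0.5 × 4.7 × 1.06² = 2.64 mA, giving V_SD = V_DD − I_D R_D = 2.56 − 2.64 × 2.08 = -2.93 V.
But -2.93 V < V_ov = 1.06 V, so the device is actually in triode.
In triode I_D = k_p[V_ov V_SD − ½ V_SD²] and I_D = (V_DD − V_SD)/R_D. Equating: 4.89 V_SD² − 11.36 V_SD + 2.56 = 0, giving V_SD = 0.253 V (the root below V_ov).
I_D = (2.56 − 0.253) / 2.08 = 1.11 mA.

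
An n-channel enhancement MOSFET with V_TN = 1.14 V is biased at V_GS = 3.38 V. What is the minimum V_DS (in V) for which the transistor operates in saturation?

The boundary between triode and saturation is V_DS = V_GS − V_TN = V_ov.
V_ov = 3.38 − 1.14 = 2.24 V.

V_DS,sat = 2.24 V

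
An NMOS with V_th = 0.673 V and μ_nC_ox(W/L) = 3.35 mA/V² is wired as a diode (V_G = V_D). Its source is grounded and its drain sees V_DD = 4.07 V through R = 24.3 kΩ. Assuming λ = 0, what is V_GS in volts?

V_GS = 0.950 V

With gate tied to drain, V_GS = V_DS ≥ V_GS − V_th, so the device is in saturation.
KCL at the drain: ½ k_n (V_GS − V_th)² = (V_DD − V_GS)/R.
Let x = V_GS − 0.673. Then 40.7 x² + x − 3.397 = 0, giving x = 0.277 V (positive root), so V_GS = 0.95 V.
I_D = (V_DD − V_GS)/R = (4.07 − 0.95) / 24.3 = 0.128 mA.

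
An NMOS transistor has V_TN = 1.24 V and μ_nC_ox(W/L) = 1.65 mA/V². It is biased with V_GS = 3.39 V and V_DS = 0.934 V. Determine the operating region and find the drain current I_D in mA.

V_ov = V_GS − V_TN = 3.39 − 1.24 = 2.15 V.
Since V_DS = 0.934 V < V_ov = 2.15 V, the device is in the triode region.
I_D = k_n [V_ov · V_DS − ½ V_DS²] = 1.65 × [2.15 × 0.934 − 0.5 × 0.934²] = 2.59 mA.

Triode; I_D = 2.59 mA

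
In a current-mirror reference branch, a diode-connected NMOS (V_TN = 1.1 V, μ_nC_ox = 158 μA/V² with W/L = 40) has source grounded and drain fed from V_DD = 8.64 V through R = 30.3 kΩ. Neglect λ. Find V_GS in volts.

V_GS = 1.38 V

With gate tied to drain, V_GS = V_DS ≥ V_GS − V_TN, so the device is in saturation.
k_n = μ_nC_ox · (W/L) = 6.32 mA/V².
KCL at the drain: ½ k_n (V_GS − V_TN)² = (V_DD − V_GS)/R.
Let x = V_GS − 1.1. Then 95.7 x² + x − 7.54 = 0, giving x = 0.275 V (positive root), so V_GS = 1.38 V.
I_D = (V_DD − V_GS)/R = (8.64 − 1.38) / 30.3 = 0.24 mA.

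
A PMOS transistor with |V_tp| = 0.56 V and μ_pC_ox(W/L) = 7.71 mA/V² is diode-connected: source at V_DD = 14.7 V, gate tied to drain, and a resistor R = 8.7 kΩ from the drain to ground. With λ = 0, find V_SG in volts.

V_SG = 1.19 V

With gate tied to drain, V_SG = V_SD ≥ V_SG − |V_tp|, so the device is in saturation.
KCL at the drain: ½ k_p (V_SG − |V_tp|)² = (V_DD − V_SG)/R.
Let x = V_SG − 0.56. Then 33.5 x² + x − 14.14 = 0, giving x = 0.635 V (positive root), so V_SG = 1.19 V.
I_D = (V_DD − V_SG)/R = (14.7 − 1.19) / 8.7 = 1.55 mA.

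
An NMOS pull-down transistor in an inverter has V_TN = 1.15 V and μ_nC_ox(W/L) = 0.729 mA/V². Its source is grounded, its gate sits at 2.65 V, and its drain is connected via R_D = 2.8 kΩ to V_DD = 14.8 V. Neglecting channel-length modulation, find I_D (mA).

I_D = 0.820 mA

V_GS = V_G = 2.65 V, so V_ov = 2.65 − 1.15 = 1.5 V.
Assume saturation: I_D = ½ k_n V_ov² = 0.5 × 0.729 × 1.5² = 0.82 mA, giving V_DS = V_DD − I_D R_D = 14.8 − 0.82 × 2.8 = 12.5 V.
V_DS = 12.5 V ≥ V_ov = 1.5 V, confirming saturation.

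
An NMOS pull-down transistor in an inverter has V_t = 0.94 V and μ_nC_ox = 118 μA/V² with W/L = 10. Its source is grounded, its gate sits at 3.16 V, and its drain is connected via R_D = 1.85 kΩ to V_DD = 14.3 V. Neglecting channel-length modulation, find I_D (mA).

V_GS = V_G = 3.16 V, so V_ov = 3.16 − 0.94 = 2.22 V.
k_n = μ_nC_ox · (W/L) = 1.18 mA/V².
Assume saturation: I_D = ½ k_n V_ov² = 0.5 × 1.18 × 2.22² = 2.91 mA, giving V_DS = V_DD − I_D R_D = 14.3 − 2.91 × 1.85 = 8.92 V.
V_DS = 8.92 V ≥ V_ov = 2.22 V, confirming saturation.

I_D = 2.91 mA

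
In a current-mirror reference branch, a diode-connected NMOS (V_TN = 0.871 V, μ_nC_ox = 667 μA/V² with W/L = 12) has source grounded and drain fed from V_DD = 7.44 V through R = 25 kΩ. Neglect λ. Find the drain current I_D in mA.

With gate tied to drain, V_GS = V_DS ≥ V_GS − V_TN, so the device is in saturation.
k_n = μ_nC_ox · (W/L) = 8.004 mA/V².
KCL at the drain: ½ k_n (V_GS − V_TN)² = (V_DD − V_GS)/R.
Let x = V_GS − 0.871. Then 100 x² + x − 6.569 = 0, giving x = 0.251 V (positive root), so V_GS = 1.12 V.
I_D = (V_DD − V_GS)/R = (7.44 − 1.12) / 25 = 0.253 mA.

I_D = 0.253 mA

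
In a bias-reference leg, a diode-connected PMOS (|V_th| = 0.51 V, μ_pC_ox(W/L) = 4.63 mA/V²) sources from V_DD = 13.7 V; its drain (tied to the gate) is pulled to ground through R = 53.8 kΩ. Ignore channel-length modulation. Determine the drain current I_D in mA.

I_D = 0.239 mA

With gate tied to drain, V_SG = V_SD ≥ V_SG − |V_th|, so the device is in saturation.
KCL at the drain: ½ k_p (V_SG − |V_th|)² = (V_DD − V_SG)/R.
Let x = V_SG − 0.51. Then 125 x² + x − 13.19 = 0, giving x = 0.321 V (positive root), so V_SG = 0.831 V.
I_D = (V_DD − V_SG)/R = (13.7 − 0.831) / 53.8 = 0.239 mA.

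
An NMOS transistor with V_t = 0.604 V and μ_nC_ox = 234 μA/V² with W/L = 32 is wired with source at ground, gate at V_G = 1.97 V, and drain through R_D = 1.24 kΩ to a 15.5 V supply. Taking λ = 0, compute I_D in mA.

I_D = 6.99 mA

V_GS = V_G = 1.97 V, so V_ov = 1.97 − 0.604 = 1.37 V.
k_n = μ_nC_ox · (W/L) = 7.488 mA/V².
Assume saturation: I_D = ½ k_n V_ov² = 0.5 × 7.488 × 1.37² = 6.99 mA, giving V_DS = V_DD − I_D R_D = 15.5 − 6.99 × 1.24 = 6.84 V.
V_DS = 6.84 V ≥ V_ov = 1.37 V, confirming saturation.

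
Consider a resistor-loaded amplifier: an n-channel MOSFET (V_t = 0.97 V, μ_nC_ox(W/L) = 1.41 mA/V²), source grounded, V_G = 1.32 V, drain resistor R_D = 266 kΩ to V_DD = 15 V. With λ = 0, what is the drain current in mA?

V_GS = V_G = 1.32 V, so V_ov = 1.32 − 0.97 = 0.35 V.
Assume saturation: I_D = ½ k_n V_ov² = 0.5 × 1.41 × 0.35² = 0.0864 mA, giving V_DS = V_DD − I_D R_D = 15 − 0.0864 × 266 = -7.97 V.
But -7.97 V < V_ov = 0.35 V, so the device is actually in triode.
In triode I_D = k_n[V_ov V_DS − ½ V_DS²] and I_D = (V_DD − V_DS)/R_D. Equating: 188 V_DS² − 132.3 V_DS + 15 = 0, giving V_DS = 0.142 V (the root below V_ov).
I_D = (15 − 0.142) / 266 = 0.0559 mA.

I_D = 0.0559 mA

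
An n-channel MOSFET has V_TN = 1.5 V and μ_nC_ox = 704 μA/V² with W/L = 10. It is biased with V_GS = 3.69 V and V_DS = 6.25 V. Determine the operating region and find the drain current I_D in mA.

k_n = μ_nC_ox · (W/L) = 7.04 mA/V².
V_ov = V_GS − V_TN = 3.69 − 1.5 = 2.19 V.
Since V_DS = 6.25 V ≥ V_ov = 2.19 V, the device is in saturation.
I_D = ½ k_n V_ov² = 0.5 × 7.04 × 2.19² = 16.9 mA.

Saturation; I_D = 16.9 mA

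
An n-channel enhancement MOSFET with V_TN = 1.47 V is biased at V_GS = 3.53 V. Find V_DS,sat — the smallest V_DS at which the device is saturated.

The boundary between triode and saturation is V_DS = V_GS − V_TN = V_ov.
V_ov = 3.53 − 1.47 = 2.06 V.

V_DS,sat = 2.06 V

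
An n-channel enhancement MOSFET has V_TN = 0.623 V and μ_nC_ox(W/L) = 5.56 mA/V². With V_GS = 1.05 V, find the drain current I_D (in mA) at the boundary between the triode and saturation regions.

At the boundary V_DS = V_ov = V_GS − V_TN = 1.05 − 0.623 = 0.427 V.
I_D = ½ k_n V_ov² = 0.5 × 5.56 × 0.427² = 0.507 mA.

I_D = 0.507 mA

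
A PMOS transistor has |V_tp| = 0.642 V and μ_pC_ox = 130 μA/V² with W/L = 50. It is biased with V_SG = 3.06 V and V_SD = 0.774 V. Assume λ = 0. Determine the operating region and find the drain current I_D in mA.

Triode; I_D = 10.2 mA

k_p = μ_pC_ox · (W/L) = 6.5 mA/V².
V_ov = V_SG − |V_tp| = 3.06 − 0.642 = 2.42 V.
Since V_SD = 0.774 V < V_ov = 2.42 V, the device is in the triode region.
I_D = k_p [V_ov · V_SD − ½ V_SD²] = 6.5 × [2.42 × 0.774 − 0.5 × 0.774²] = 10.2 mA.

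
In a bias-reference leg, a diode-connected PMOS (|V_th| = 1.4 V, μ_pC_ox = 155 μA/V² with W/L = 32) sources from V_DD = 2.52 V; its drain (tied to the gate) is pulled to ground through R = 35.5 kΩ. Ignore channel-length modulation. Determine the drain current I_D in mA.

With gate tied to drain, V_SG = V_SD ≥ V_SG − |V_th|, so the device is in saturation.
k_p = μ_pC_ox · (W/L) = 4.96 mA/V².
KCL at the drain: ½ k_p (V_SG − |V_th|)² = (V_DD − V_SG)/R.
Let x = V_SG − 1.4. Then 88 x² + x − 1.12 = 0, giving x = 0.107 V (positive root), so V_SG = 1.51 V.
I_D = (V_DD − V_SG)/R = (2.52 − 1.51) / 35.5 = 0.0285 mA.

I_D = 0.0285 mA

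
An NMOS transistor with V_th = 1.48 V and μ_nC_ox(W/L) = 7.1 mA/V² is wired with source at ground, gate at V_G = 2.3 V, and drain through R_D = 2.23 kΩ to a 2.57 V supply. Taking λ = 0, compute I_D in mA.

V_GS = V_G = 2.3 V, so V_ov = 2.3 − 1.48 = 0.82 V.
Assume saturation: I_D = ½ k_n V_ov² = 0.5 × 7.1 × 0.82² = 2.39 mA, giving V_DS = V_DD − I_D R_D = 2.57 − 2.39 × 2.23 = -2.75 V.
But -2.75 V < V_ov = 0.82 V, so the device is actually in triode.
In triode I_D = k_n[V_ov V_DS − ½ V_DS²] and I_D = (V_DD − V_DS)/R_D. Equating: 7.92 V_DS² − 13.98 V_DS + 2.57 = 0, giving V_DS = 0.208 V (the root below V_ov).
I_D = (2.57 − 0.208) / 2.23 = 1.06 mA.

I_D = 1.06 mA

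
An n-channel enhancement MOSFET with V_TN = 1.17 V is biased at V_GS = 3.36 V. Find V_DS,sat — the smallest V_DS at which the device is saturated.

The boundary between triode and saturation is V_DS = V_GS − V_TN = V_ov.
V_ov = 3.36 − 1.17 = 2.19 V.

V_DS,sat = 2.19 V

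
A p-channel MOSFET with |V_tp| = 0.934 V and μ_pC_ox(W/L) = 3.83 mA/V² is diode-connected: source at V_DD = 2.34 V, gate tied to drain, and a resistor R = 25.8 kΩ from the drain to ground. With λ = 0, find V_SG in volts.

With gate tied to drain, V_SG = V_SD ≥ V_SG − |V_tp|, so the device is in saturation.
KCL at the drain: ½ k_p (V_SG − |V_tp|)² = (V_DD − V_SG)/R.
Let x = V_SG − 0.934. Then 49.4 x² + x − 1.406 = 0, giving x = 0.159 V (positive root), so V_SG = 1.09 V.
I_D = (V_DD − V_SG)/R = (2.34 − 1.09) / 25.8 = 0.0483 mA.

V_SG = 1.09 V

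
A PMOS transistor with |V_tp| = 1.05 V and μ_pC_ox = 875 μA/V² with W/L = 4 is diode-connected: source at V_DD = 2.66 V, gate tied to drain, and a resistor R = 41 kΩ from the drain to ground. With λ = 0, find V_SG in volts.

V_SG = 1.19 V

With gate tied to drain, V_SG = V_SD ≥ V_SG − |V_tp|, so the device is in saturation.
k_p = μ_pC_ox · (W/L) = 3.5 mA/V².
KCL at the drain: ½ k_p (V_SG − |V_tp|)² = (V_DD − V_SG)/R.
Let x = V_SG − 1.05. Then 71.8 x² + x − 1.61 = 0, giving x = 0.143 V (positive root), so V_SG = 1.19 V.
I_D = (V_DD − V_SG)/R = (2.66 − 1.19) / 41 = 0.0358 mA.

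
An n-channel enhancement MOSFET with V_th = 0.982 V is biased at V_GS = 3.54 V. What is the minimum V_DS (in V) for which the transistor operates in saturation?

The boundary between triode and saturation is V_DS = V_GS − V_th = V_ov.
V_ov = 3.54 − 0.982 = 2.56 V.

V_DS,sat = 2.56 V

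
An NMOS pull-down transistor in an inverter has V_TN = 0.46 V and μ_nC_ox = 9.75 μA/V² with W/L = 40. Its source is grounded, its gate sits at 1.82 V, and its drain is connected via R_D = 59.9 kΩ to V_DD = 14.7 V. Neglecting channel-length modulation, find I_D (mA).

I_D = 0.236 mA

V_GS = V_G = 1.82 V, so V_ov = 1.82 − 0.46 = 1.36 V.
k_n = μ_nC_ox · (W/L) = 0.39 mA/V².
Assume saturation: I_D = ½ k_n V_ov² = 0.5 × 0.39 × 1.36² = 0.361 mA, giving V_DS = V_DD − I_D R_D = 14.7 − 0.361 × 59.9 = -6.9 V.
But -6.9 V < V_ov = 1.36 V, so the device is actually in triode.
In triode I_D = k_n[V_ov V_DS − ½ V_DS²] and I_D = (V_DD − V_DS)/R_D. Equating: 11.7 V_DS² − 32.77 V_DS + 14.7 = 0, giving V_DS = 0.561 V (the root below V_ov).
I_D = (14.7 − 0.561) / 59.9 = 0.236 mA.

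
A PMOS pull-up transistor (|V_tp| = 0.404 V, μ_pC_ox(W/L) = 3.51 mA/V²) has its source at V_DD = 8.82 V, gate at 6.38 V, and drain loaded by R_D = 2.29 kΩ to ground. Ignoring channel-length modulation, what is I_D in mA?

I_D = 3.59 mA

V_SG = V_DD − V_G = 8.82 − 6.38 = 2.44 V, so V_ov = 2.44 − 0.404 = 2.04 V.
Assume saturation: I_D = ½ k_p V_ov² = 0.5 × 3.51 × 2.04² = 7.27 mA, giving V_SD = V_DD − I_D R_D = 8.82 − 7.27 × 2.29 = -7.84 V.
But -7.84 V < V_ov = 2.04 V, so the device is actually in triode.
In triode I_D = k_p[V_ov V_SD − ½ V_SD²] and I_D = (V_DD − V_SD)/R_D. Equating: 4.02 V_SD² − 17.37 V_SD + 8.82 = 0, giving V_SD = 0.588 V (the root below V_ov).
I_D = (8.82 − 0.588) / 2.29 = 3.59 mA.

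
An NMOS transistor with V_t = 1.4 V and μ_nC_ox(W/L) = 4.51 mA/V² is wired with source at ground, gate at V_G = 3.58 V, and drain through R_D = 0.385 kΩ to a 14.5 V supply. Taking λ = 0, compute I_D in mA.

V_GS = V_G = 3.58 V, so V_ov = 3.58 − 1.4 = 2.18 V.
Assume saturation: I_D = ½ k_n V_ov² = 0.5 × 4.51 × 2.18² = 10.7 mA, giving V_DS = V_DD − I_D R_D = 14.5 − 10.7 × 0.385 = 10.4 V.
V_DS = 10.4 V ≥ V_ov = 2.18 V, confirming saturation.

I_D = 10.7 mA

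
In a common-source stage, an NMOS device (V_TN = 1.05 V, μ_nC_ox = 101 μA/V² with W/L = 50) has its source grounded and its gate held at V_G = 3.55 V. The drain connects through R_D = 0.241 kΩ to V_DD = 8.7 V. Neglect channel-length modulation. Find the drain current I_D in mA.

I_D = 15.8 mA

V_GS = V_G = 3.55 V, so V_ov = 3.55 − 1.05 = 2.5 V.
k_n = μ_nC_ox · (W/L) = 5.05 mA/V².
Assume saturation: I_D = ½ k_n V_ov² = 0.5 × 5.05 × 2.5² = 15.8 mA, giving V_DS = V_DD − I_D R_D = 8.7 − 15.8 × 0.241 = 4.9 V.
V_DS = 4.9 V ≥ V_ov = 2.5 V, confirming saturation.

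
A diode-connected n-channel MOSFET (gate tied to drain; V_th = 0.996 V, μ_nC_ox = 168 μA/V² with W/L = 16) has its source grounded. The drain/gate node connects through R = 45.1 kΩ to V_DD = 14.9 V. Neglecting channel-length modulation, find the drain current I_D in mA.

I_D = 0.298 mA

With gate tied to drain, V_GS = V_DS ≥ V_GS − V_th, so the device is in saturation.
k_n = μ_nC_ox · (W/L) = 2.688 mA/V².
KCL at the drain: ½ k_n (V_GS − V_th)² = (V_DD − V_GS)/R.
Let x = V_GS − 0.996. Then 60.6 x² + x − 13.9 = 0, giving x = 0.471 V (positive root), so V_GS = 1.47 V.
I_D = (V_DD − V_GS)/R = (14.9 − 1.47) / 45.1 = 0.298 mA.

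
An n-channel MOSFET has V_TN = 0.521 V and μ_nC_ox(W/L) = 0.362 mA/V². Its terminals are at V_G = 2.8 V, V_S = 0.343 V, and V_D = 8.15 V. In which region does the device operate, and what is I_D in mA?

V_GS = V_G − V_S = 2.8 − 0.343 = 2.46 V; V_DS = V_D − V_S = 8.15 − 0.343 = 7.81 V.
V_ov = V_GS − V_TN = 2.46 − 0.521 = 1.94 V.
Since V_DS = 7.81 V ≥ V_ov = 1.94 V, the device is in saturation.
I_D = ½ k_n V_ov² = 0.5 × 0.362 × 1.94² = 0.678 mA.

Saturation; I_D = 0.678 mA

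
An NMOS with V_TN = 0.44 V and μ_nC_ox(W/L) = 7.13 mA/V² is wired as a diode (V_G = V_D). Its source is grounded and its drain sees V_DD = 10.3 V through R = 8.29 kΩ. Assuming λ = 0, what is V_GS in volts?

V_GS = 1.00 V

With gate tied to drain, V_GS = V_DS ≥ V_GS − V_TN, so the device is in saturation.
KCL at the drain: ½ k_n (V_GS − V_TN)² = (V_DD − V_GS)/R.
Let x = V_GS − 0.44. Then 29.6 x² + x − 9.86 = 0, giving x = 0.561 V (positive root), so V_GS = 1 V.
I_D = (V_DD − V_GS)/R = (10.3 − 1) / 8.29 = 1.12 mA.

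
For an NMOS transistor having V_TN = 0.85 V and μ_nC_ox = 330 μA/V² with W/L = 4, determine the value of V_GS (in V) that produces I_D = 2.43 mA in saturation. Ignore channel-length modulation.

V_GS = 2.77 V

k_n = μ_nC_ox · (W/L) = 1.32 mA/V².
In saturation I_D = ½ k_n (V_GS − V_TN)², so V_GS − V_TN = √(2 I_D / k_n) = √(2 × 2.43 / 1.32) = 1.92 V.
V_GS = 0.85 + 1.92 = 2.77 V.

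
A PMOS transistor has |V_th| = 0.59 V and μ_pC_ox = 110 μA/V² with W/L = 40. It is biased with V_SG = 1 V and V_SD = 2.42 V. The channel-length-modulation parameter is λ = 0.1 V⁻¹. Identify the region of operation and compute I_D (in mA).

Saturation; I_D = 0.459 mA

k_p = μ_pC_ox · (W/L) = 4.4 mA/V².
V_ov = V_SG − |V_th| = 1 − 0.59 = 0.41 V.
Since V_SD = 2.42 V ≥ V_ov = 0.41 V, the device is in saturation.
I_D = ½ k_p V_ov² (1 + λ V_SD) = 0.5 × 4.4 × 0.41² × (1 + 0.1 × 2.42) = 0.459 mA.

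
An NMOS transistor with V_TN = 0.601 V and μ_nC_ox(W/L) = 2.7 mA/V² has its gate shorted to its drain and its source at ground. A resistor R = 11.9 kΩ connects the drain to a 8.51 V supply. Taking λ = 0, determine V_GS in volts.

With gate tied to drain, V_GS = V_DS ≥ V_GS − V_TN, so the device is in saturation.
KCL at the drain: ½ k_n (V_GS − V_TN)² = (V_DD − V_GS)/R.
Let x = V_GS − 0.601. Then 16.1 x² + x − 7.909 = 0, giving x = 0.671 V (positive root), so V_GS = 1.27 V.
I_D = (V_DD − V_GS)/R = (8.51 − 1.27) / 11.9 = 0.608 mA.

V_GS = 1.27 V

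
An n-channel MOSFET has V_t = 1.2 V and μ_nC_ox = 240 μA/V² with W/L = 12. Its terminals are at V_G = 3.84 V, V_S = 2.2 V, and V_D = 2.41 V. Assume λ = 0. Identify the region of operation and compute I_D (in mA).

V_GS = V_G − V_S = 3.84 − 2.2 = 1.64 V; V_DS = V_D − V_S = 2.41 − 2.2 = 0.21 V.
k_n = μ_nC_ox · (W/L) = 2.88 mA/V².
V_ov = V_GS − V_t = 1.64 − 1.2 = 0.44 V.
Since V_DS = 0.21 V < V_ov = 0.44 V, the device is in the triode region.
I_D = k_n [V_ov · V_DS − ½ V_DS²] = 2.88 × [0.44 × 0.21 − 0.5 × 0.21²] = 0.203 mA.

Triode; I_D = 0.203 mA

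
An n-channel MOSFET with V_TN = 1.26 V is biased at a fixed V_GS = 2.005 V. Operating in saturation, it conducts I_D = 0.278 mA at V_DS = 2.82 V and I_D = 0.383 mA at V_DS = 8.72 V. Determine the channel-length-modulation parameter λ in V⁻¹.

λ = 0.0781 V⁻¹

With V_GS fixed, I_D ∝ (1 + λ V_DS) in saturation, so I_D2/I_D1 = (1 + λ V_DS2)/(1 + λ V_DS1).
0.383/0.278 = 1.378 = (1 + 8.72 λ)/(1 + 2.82 λ).
Solving: λ (I_D1 V_DS2 − I_D2 V_DS1) = I_D2 − I_D1, so λ = (0.383 − 0.278) / (0.278 × 8.72 − 0.383 × 2.82) = 0.105 / 1.34 = 0.0781 V⁻¹.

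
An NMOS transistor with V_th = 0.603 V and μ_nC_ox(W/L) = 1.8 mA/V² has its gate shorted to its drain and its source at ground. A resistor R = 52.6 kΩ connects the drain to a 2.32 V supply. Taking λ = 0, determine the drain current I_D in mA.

I_D = 0.0292 mA

With gate tied to drain, V_GS = V_DS ≥ V_GS − V_th, so the device is in saturation.
KCL at the drain: ½ k_n (V_GS − V_th)² = (V_DD − V_GS)/R.
Let x = V_GS − 0.603. Then 47.3 x² + x − 1.717 = 0, giving x = 0.18 V (positive root), so V_GS = 0.783 V.
I_D = (V_DD − V_GS)/R = (2.32 − 0.783) / 52.6 = 0.0292 mA.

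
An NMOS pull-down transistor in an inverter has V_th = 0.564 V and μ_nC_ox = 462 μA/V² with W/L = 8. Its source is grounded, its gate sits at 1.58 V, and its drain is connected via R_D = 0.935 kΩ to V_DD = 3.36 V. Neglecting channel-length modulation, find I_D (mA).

V_GS = V_G = 1.58 V, so V_ov = 1.58 − 0.564 = 1.02 V.
k_n = μ_nC_ox · (W/L) = 3.696 mA/V².
Assume saturation: I_D = ½ k_n V_ov² = 0.5 × 3.696 × 1.02² = 1.91 mA, giving V_DS = V_DD − I_D R_D = 3.36 − 1.91 × 0.935 = 1.58 V.
V_DS = 1.58 V ≥ V_ov = 1.02 V, confirming saturation.

I_D = 1.91 mA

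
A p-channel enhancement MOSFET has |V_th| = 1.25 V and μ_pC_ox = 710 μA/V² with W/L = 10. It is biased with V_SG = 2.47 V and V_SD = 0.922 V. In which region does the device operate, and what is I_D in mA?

Triode; I_D = 4.97 mA

k_p = μ_pC_ox · (W/L) = 7.1 mA/V².
V_ov = V_SG − |V_th| = 2.47 − 1.25 = 1.22 V.
Since V_SD = 0.922 V < V_ov = 1.22 V, the device is in the triode region.
I_D = k_p [V_ov · V_SD − ½ V_SD²] = 7.1 × [1.22 × 0.922 − 0.5 × 0.922²] = 4.97 mA.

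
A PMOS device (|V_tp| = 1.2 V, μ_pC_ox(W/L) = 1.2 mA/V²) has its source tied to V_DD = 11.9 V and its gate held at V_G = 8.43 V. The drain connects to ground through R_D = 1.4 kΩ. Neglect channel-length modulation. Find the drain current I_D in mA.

I_D = 3.09 mA

V_SG = V_DD − V_G = 11.9 − 8.43 = 3.47 V, so V_ov = 3.47 − 1.2 = 2.27 V.
Assume saturation: I_D = ½ k_p V_ov² = 0.5 × 1.2 × 2.27² = 3.09 mA, giving V_SD = V_DD − I_D R_D = 11.9 − 3.09 × 1.4 = 7.57 V.
V_SD = 7.57 V ≥ V_ov = 2.27 V, confirming saturation.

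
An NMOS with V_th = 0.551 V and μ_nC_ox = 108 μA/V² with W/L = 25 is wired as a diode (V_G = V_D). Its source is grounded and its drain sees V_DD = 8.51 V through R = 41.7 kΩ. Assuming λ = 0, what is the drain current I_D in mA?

With gate tied to drain, V_GS = V_DS ≥ V_GS − V_th, so the device is in saturation.
k_n = μ_nC_ox · (W/L) = 2.7 mA/V².
KCL at the drain: ½ k_n (V_GS − V_th)² = (V_DD − V_GS)/R.
Let x = V_GS − 0.551. Then 56.3 x² + x − 7.959 = 0, giving x = 0.367 V (positive root), so V_GS = 0.918 V.
I_D = (V_DD − V_GS)/R = (8.51 − 0.918) / 41.7 = 0.182 mA.

I_D = 0.182 mA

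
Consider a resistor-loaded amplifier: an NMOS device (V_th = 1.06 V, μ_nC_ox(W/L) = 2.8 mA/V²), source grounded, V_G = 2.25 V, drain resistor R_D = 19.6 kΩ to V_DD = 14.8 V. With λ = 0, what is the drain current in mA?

V_GS = V_G = 2.25 V, so V_ov = 2.25 − 1.06 = 1.19 V.
Assume saturation: I_D = ½ k_n V_ov² = 0.5 × 2.8 × 1.19² = 1.98 mA, giving V_DS = V_DD − I_D R_D = 14.8 − 1.98 × 19.6 = -24.1 V.
But -24.1 V < V_ov = 1.19 V, so the device is actually in triode.
In triode I_D = k_n[V_ov V_DS − ½ V_DS²] and I_D = (V_DD − V_DS)/R_D. Equating: 27.4 V_DS² − 66.31 V_DS + 14.8 = 0, giving V_DS = 0.249 V (the root below V_ov).
I_D = (14.8 − 0.249) / 19.6 = 0.742 mA.

I_D = 0.742 mA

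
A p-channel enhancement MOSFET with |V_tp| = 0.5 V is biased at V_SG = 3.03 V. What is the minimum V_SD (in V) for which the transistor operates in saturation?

V_SD,sat = 2.53 V

The boundary between triode and saturation is V_SD = V_SG − |V_tp| = V_ov.
V_ov = 3.03 − 0.5 = 2.53 V.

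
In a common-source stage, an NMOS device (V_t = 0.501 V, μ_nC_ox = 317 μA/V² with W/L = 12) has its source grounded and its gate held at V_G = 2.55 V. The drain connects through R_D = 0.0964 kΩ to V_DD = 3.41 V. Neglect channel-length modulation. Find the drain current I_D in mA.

V_GS = V_G = 2.55 V, so V_ov = 2.55 − 0.501 = 2.05 V.
k_n = μ_nC_ox · (W/L) = 3.804 mA/V².
Assume saturation: I_D = ½ k_n V_ov² = 0.5 × 3.804 × 2.05² = 7.99 mA, giving V_DS = V_DD − I_D R_D = 3.41 − 7.99 × 0.0964 = 2.64 V.
V_DS = 2.64 V ≥ V_ov = 2.05 V, confirming saturation.

I_D = 7.99 mA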